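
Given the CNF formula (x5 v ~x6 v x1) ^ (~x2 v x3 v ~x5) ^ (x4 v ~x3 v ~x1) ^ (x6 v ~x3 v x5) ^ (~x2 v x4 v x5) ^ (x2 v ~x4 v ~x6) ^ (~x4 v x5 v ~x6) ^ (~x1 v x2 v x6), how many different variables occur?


Identify each distinct variable in the formula.
Variables found: x1, x2, x3, x4, x5, x6.
Total distinct variables = 6.

6


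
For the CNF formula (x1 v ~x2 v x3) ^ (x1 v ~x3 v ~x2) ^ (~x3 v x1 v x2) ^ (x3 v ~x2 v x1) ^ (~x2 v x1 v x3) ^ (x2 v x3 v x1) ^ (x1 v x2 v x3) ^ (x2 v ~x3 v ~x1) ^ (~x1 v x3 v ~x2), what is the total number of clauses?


Each group enclosed in parentheses joined by ^ is one clause.
Counting the conjuncts: 9 clauses.

9


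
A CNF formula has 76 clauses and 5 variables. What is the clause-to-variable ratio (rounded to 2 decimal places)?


Clause-to-variable ratio = clauses / variables.
76 / 5 = 15.2.

15.2


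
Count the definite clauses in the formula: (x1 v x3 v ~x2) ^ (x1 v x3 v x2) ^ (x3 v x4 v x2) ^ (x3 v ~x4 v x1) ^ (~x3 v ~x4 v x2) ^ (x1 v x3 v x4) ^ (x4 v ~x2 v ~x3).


A definite clause has exactly one positive literal.
Clause 1: 2 positive -> not definite
Clause 2: 3 positive -> not definite
Clause 3: 3 positive -> not definite
Clause 4: 2 positive -> not definite
Clause 5: 1 positive -> definite
Clause 6: 3 positive -> not definite
Clause 7: 1 positive -> definite
Definite clause count = 2.

2


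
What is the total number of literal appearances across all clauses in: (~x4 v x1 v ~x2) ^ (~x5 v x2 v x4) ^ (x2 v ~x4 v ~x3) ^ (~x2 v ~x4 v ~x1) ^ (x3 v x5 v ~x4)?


Clause lengths: 3, 3, 3, 3, 3.
Sum = 3 + 3 + 3 + 3 + 3 = 15.

15


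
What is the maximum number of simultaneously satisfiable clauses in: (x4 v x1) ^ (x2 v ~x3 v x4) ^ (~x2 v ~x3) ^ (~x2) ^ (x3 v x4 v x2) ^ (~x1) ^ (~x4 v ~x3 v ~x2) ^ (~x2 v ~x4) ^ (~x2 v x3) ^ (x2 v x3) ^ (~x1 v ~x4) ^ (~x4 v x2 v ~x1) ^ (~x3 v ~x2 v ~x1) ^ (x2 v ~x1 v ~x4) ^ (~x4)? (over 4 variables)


Enumerate all 16 truth assignments.
For each, count how many of the 15 clauses are satisfied.
The formula is not fully satisfiable, so the maximum is below 15.
Maximum simultaneously satisfiable clauses = 14.

14


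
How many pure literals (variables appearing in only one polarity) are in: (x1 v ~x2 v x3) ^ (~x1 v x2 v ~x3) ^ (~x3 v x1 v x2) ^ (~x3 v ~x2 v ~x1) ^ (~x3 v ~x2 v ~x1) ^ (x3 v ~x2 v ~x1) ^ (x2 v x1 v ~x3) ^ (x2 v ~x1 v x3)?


A pure literal appears in only one polarity across all clauses.
No pure literals found.
Count = 0.

0


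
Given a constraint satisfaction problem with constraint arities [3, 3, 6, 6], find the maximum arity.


The arities are: 3, 3, 6, 6.
Scan for the maximum value.
Maximum arity = 6.

6


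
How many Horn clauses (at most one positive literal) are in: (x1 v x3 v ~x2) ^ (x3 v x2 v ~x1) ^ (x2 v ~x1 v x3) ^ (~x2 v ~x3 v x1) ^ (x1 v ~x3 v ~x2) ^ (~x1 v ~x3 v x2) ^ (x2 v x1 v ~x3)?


A Horn clause has at most one positive literal.
Clause 1: 2 positive lit(s) -> not Horn
Clause 2: 2 positive lit(s) -> not Horn
Clause 3: 2 positive lit(s) -> not Horn
Clause 4: 1 positive lit(s) -> Horn
Clause 5: 1 positive lit(s) -> Horn
Clause 6: 1 positive lit(s) -> Horn
Clause 7: 2 positive lit(s) -> not Horn
Total Horn clauses = 3.

3


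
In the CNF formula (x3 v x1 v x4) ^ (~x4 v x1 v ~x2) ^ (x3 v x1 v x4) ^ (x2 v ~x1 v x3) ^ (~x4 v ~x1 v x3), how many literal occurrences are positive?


Scan each clause for unnegated literals.
Clause 1: 3 positive; Clause 2: 1 positive; Clause 3: 3 positive; Clause 4: 2 positive; Clause 5: 1 positive.
Total positive literal occurrences = 10.

10


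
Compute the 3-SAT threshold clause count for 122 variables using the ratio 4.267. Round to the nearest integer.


The 3-SAT phase transition occurs at approximately 4.267 clauses per variable.
m = 4.267 * 122 = 520.574.
Rounded to nearest integer: 521.

521


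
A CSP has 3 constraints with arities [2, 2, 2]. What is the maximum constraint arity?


The arities are: 2, 2, 2.
Scan for the maximum value.
Maximum arity = 2.

2


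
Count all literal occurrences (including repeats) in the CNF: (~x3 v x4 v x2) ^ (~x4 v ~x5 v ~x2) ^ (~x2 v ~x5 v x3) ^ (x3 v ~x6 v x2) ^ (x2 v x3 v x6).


Clause lengths: 3, 3, 3, 3, 3.
Sum = 3 + 3 + 3 + 3 + 3 = 15.

15


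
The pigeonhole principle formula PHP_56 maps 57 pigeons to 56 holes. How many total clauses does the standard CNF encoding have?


The PHP encoding has two parts:
1) At-least-one-hole clauses: 57 (one per pigeon, each with 56 literals).
2) At-most-one-pigeon-per-hole clauses: 56 holes * C(57,2) = 56 * 1596 = 89376.
Total clauses = 57 + 89376 = 89433.

89433


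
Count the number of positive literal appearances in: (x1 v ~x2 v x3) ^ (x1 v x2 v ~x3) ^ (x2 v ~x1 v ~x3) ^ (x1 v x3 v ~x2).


Scan each clause for unnegated literals.
Clause 1: 2 positive; Clause 2: 2 positive; Clause 3: 1 positive; Clause 4: 2 positive.
Total positive literal occurrences = 7.

7


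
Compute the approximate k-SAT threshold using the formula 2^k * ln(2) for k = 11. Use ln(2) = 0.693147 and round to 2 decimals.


Using the asymptotic formula: threshold ~ 2^k * ln(2).
2^11 = 2048.
2048 * 0.693147 = 1419.57.

1419.57


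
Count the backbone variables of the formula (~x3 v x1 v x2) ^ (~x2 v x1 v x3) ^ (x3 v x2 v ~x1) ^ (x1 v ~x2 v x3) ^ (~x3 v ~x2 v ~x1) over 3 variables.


Find all satisfying assignments: 4 model(s).
Check which variables have the same value in every model.
No variable is fixed across all models.
Backbone size = 0.

0


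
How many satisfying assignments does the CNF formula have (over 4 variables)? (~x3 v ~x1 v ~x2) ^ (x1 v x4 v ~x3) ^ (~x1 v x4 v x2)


Enumerate all 16 truth assignments over 4 variables.
Test each against every clause.
Satisfying assignments found: 10.

10


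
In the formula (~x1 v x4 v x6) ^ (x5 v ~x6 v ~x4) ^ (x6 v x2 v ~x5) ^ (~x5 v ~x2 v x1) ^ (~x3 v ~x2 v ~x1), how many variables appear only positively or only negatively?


A pure literal appears in only one polarity across all clauses.
Pure literals: x3 (negative only).
Count = 1.

1


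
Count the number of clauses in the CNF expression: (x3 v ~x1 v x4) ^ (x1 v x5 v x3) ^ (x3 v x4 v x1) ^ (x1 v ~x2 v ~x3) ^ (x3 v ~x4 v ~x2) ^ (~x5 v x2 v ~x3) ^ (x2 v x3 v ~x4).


Each group enclosed in parentheses joined by ^ is one clause.
Counting the conjuncts: 7 clauses.

7


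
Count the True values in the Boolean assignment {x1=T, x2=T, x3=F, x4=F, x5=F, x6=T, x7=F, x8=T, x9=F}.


The weight is the number of variables assigned True.
True variables: x1, x2, x6, x8.
Weight = 4.

4


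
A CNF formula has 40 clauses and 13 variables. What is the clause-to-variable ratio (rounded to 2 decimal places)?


Clause-to-variable ratio = clauses / variables.
40 / 13 = 3.08.

3.08


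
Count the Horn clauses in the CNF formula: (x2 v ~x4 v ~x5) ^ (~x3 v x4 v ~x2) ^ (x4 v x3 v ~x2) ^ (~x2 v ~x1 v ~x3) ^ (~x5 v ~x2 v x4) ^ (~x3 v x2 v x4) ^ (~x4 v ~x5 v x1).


A Horn clause has at most one positive literal.
Clause 1: 1 positive lit(s) -> Horn
Clause 2: 1 positive lit(s) -> Horn
Clause 3: 2 positive lit(s) -> not Horn
Clause 4: 0 positive lit(s) -> Horn
Clause 5: 1 positive lit(s) -> Horn
Clause 6: 2 positive lit(s) -> not Horn
Clause 7: 1 positive lit(s) -> Horn
Total Horn clauses = 5.

5


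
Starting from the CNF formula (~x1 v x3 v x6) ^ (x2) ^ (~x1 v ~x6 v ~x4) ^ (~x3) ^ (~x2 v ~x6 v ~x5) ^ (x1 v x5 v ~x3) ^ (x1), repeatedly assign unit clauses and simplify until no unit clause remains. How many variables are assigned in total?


Unit propagation repeatedly assigns the literal in any unit clause, then simplifies.
Assignments in order: x2 = T, x3 = F, x1 = T, x6 = T, x4 = F, x5 = F.
No further unit clauses remain.
Total variables assigned = 6.

6


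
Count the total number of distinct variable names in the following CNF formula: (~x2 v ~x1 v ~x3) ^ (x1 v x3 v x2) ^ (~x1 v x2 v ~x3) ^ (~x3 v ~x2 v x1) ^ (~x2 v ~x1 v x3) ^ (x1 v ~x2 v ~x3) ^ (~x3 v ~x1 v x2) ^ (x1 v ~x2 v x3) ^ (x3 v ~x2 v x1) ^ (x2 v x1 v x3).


Identify each distinct variable in the formula.
Variables found: x1, x2, x3.
Total distinct variables = 3.

3


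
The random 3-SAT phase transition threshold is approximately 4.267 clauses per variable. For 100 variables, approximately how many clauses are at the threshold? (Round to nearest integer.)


The 3-SAT phase transition occurs at approximately 4.267 clauses per variable.
m = 4.267 * 100 = 426.7.
Rounded to nearest integer: 427.

427


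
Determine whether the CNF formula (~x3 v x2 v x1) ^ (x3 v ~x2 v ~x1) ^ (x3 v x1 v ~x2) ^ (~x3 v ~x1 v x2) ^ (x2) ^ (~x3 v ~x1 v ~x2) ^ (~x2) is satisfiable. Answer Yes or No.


Check all 8 possible truth assignments.
Number of satisfying assignments found: 0.
The formula is unsatisfiable.

No


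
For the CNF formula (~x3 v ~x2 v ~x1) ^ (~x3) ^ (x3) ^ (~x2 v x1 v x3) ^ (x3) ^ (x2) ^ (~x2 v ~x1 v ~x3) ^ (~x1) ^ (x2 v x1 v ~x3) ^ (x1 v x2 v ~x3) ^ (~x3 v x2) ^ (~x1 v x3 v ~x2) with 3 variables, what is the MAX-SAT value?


Enumerate all 8 truth assignments.
For each, count how many of the 12 clauses are satisfied.
The formula is not fully satisfiable, so the maximum is below 12.
Maximum simultaneously satisfiable clauses = 11.

11


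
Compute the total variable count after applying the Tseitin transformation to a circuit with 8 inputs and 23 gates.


The Tseitin transformation introduces one auxiliary variable per gate.
Total variables = inputs + gates = 8 + 23 = 31.

31


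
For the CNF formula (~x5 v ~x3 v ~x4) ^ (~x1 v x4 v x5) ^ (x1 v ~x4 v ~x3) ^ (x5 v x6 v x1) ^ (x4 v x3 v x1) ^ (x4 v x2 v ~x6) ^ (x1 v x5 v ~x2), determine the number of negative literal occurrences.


Scan each clause for negated literals.
Clause 1: 3 negative; Clause 2: 1 negative; Clause 3: 2 negative; Clause 4: 0 negative; Clause 5: 0 negative; Clause 6: 1 negative; Clause 7: 1 negative.
Total negative literal occurrences = 8.

8


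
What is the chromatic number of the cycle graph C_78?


A cycle on an even number of vertices is bipartite: alternate two colors around the cycle.
Since 78 is even, two colors suffice, and at least two are needed because the graph has edges.
Chromatic number = 2.

2


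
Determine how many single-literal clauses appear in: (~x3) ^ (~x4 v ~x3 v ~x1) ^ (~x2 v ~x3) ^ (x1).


A unit clause contains exactly one literal.
Unit clauses found: (~x3), (x1).
Count = 2.

2


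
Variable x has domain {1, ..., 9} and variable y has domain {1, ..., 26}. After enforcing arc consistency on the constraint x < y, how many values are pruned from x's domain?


For the constraint x < y, x needs a supporting value in y's domain.
x can be at most 25 (one less than y's maximum).
Valid x values from domain: 9 out of 9.
Pruned = 9 - 9 = 0.

0


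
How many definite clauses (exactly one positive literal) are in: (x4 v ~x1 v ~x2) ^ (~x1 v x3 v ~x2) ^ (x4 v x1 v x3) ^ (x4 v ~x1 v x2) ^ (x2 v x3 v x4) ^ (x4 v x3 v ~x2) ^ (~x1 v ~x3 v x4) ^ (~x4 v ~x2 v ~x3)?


A definite clause has exactly one positive literal.
Clause 1: 1 positive -> definite
Clause 2: 1 positive -> definite
Clause 3: 3 positive -> not definite
Clause 4: 2 positive -> not definite
Clause 5: 3 positive -> not definite
Clause 6: 2 positive -> not definite
Clause 7: 1 positive -> definite
Clause 8: 0 positive -> not definite
Definite clause count = 3.

3


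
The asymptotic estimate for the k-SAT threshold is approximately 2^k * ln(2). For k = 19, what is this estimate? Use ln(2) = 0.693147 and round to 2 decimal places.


Using the asymptotic formula: threshold ~ 2^k * ln(2).
2^19 = 524288.
524288 * 0.693147 = 363408.65.

363408.65


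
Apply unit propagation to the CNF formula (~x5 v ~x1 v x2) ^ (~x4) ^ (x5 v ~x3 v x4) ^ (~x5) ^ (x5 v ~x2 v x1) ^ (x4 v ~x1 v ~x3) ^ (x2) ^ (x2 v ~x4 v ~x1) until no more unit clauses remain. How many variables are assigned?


Unit propagation repeatedly assigns the literal in any unit clause, then simplifies.
Assignments in order: x4 = F, x5 = F, x3 = F, x2 = T, x1 = T.
No further unit clauses remain.
Total variables assigned = 5.

5


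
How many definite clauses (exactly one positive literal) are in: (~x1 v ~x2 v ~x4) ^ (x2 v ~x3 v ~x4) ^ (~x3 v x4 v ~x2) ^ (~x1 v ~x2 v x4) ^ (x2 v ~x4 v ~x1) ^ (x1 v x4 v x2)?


A definite clause has exactly one positive literal.
Clause 1: 0 positive -> not definite
Clause 2: 1 positive -> definite
Clause 3: 1 positive -> definite
Clause 4: 1 positive -> definite
Clause 5: 1 positive -> definite
Clause 6: 3 positive -> not definite
Definite clause count = 4.

4


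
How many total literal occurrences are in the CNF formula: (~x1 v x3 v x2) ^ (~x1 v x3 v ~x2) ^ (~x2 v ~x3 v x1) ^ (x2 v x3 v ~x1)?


Clause lengths: 3, 3, 3, 3.
Sum = 3 + 3 + 3 + 3 = 12.

12


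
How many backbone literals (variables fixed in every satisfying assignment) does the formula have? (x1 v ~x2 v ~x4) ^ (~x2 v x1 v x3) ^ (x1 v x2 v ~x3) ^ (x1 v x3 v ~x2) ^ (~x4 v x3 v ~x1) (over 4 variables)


Find all satisfying assignments: 9 model(s).
Check which variables have the same value in every model.
No variable is fixed across all models.
Backbone size = 0.

0


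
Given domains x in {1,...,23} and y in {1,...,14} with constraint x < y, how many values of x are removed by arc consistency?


For the constraint x < y, x needs a supporting value in y's domain.
x can be at most 13 (one less than y's maximum).
Valid x values from domain: 13 out of 23.
Pruned = 23 - 13 = 10.

10


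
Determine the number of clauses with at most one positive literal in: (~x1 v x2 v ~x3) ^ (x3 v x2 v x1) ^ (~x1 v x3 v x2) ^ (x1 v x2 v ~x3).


A Horn clause has at most one positive literal.
Clause 1: 1 positive lit(s) -> Horn
Clause 2: 3 positive lit(s) -> not Horn
Clause 3: 2 positive lit(s) -> not Horn
Clause 4: 2 positive lit(s) -> not Horn
Total Horn clauses = 1.

1


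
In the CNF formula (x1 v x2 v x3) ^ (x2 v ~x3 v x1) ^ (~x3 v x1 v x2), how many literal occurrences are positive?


Scan each clause for unnegated literals.
Clause 1: 3 positive; Clause 2: 2 positive; Clause 3: 2 positive.
Total positive literal occurrences = 7.

7


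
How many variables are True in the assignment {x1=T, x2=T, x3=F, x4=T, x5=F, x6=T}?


The weight is the number of variables assigned True.
True variables: x1, x2, x4, x6.
Weight = 4.

4


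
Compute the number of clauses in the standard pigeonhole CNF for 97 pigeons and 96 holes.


The PHP encoding has two parts:
1) At-least-one-hole clauses: 97 (one per pigeon, each with 96 literals).
2) At-most-one-pigeon-per-hole clauses: 96 holes * C(97,2) = 96 * 4656 = 446976.
Total clauses = 97 + 446976 = 447073.

447073


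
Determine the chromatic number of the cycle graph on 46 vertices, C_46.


A cycle on an even number of vertices is bipartite: alternate two colors around the cycle.
Since 46 is even, two colors suffice, and at least two are needed because the graph has edges.
Chromatic number = 2.

2


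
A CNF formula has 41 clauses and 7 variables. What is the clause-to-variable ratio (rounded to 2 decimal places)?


Clause-to-variable ratio = clauses / variables.
41 / 7 = 5.86.

5.86


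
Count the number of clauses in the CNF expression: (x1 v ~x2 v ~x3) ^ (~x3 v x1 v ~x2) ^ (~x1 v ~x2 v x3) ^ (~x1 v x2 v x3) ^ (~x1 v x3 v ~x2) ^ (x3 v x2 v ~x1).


Each group enclosed in parentheses joined by ^ is one clause.
Counting the conjuncts: 6 clauses.

6


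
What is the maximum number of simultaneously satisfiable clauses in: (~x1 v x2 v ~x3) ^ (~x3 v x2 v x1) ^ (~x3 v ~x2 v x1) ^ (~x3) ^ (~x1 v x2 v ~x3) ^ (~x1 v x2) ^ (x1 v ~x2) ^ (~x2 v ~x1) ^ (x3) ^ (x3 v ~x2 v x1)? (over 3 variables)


Enumerate all 8 truth assignments.
For each, count how many of the 10 clauses are satisfied.
The formula is not fully satisfiable, so the maximum is below 10.
Maximum simultaneously satisfiable clauses = 9.

9


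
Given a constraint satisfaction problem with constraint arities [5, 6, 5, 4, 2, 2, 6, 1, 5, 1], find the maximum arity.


The arities are: 5, 6, 5, 4, 2, 2, 6, 1, 5, 1.
Scan for the maximum value.
Maximum arity = 6.

6


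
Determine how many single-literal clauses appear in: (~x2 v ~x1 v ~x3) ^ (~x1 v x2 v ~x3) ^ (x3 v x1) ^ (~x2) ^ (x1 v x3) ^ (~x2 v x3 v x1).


A unit clause contains exactly one literal.
Unit clauses found: (~x2).
Count = 1.

1


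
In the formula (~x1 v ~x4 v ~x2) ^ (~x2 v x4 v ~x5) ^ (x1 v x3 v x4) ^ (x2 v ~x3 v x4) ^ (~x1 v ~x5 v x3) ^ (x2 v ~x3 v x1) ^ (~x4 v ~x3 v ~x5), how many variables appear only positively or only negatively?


A pure literal appears in only one polarity across all clauses.
Pure literals: x5 (negative only).
Count = 1.

1


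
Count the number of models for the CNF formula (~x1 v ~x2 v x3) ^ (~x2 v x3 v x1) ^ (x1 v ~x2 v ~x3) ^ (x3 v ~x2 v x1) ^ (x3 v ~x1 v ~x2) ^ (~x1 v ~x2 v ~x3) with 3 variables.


Enumerate all 8 truth assignments over 3 variables.
Test each against every clause.
Satisfying assignments found: 4.

4


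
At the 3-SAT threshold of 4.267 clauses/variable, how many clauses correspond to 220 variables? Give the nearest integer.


The 3-SAT phase transition occurs at approximately 4.267 clauses per variable.
m = 4.267 * 220 = 938.74.
Rounded to nearest integer: 939.

939


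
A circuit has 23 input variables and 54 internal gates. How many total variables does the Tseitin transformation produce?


The Tseitin transformation introduces one auxiliary variable per gate.
Total variables = inputs + gates = 23 + 54 = 77.

77


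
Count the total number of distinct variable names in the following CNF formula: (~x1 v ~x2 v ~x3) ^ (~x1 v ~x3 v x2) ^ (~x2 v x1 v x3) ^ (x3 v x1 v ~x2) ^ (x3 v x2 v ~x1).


Identify each distinct variable in the formula.
Variables found: x1, x2, x3.
Total distinct variables = 3.

3


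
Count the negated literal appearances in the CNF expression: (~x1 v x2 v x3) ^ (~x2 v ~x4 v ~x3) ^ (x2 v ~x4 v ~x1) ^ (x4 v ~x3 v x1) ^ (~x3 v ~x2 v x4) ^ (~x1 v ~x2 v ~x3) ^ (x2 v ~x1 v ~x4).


Scan each clause for negated literals.
Clause 1: 1 negative; Clause 2: 3 negative; Clause 3: 2 negative; Clause 4: 1 negative; Clause 5: 2 negative; Clause 6: 3 negative; Clause 7: 2 negative.
Total negative literal occurrences = 14.

14


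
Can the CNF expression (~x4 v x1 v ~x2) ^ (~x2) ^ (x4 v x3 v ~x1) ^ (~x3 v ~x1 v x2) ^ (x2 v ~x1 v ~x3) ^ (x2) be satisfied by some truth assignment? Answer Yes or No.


Check all 16 possible truth assignments.
Number of satisfying assignments found: 0.
The formula is unsatisfiable.

No


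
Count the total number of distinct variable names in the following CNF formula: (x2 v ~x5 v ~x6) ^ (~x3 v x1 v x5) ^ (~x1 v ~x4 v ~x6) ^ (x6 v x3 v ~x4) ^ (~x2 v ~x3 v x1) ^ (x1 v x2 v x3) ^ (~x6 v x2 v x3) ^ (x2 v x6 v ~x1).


Identify each distinct variable in the formula.
Variables found: x1, x2, x3, x4, x5, x6.
Total distinct variables = 6.

6


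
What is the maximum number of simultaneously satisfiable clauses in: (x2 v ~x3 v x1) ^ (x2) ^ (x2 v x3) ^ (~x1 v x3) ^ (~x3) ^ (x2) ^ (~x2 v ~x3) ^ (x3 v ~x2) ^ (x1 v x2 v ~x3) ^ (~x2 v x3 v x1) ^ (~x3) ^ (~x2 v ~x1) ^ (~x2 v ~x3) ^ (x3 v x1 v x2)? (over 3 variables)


Enumerate all 8 truth assignments.
For each, count how many of the 14 clauses are satisfied.
The formula is not fully satisfiable, so the maximum is below 14.
Maximum simultaneously satisfiable clauses = 12.

12


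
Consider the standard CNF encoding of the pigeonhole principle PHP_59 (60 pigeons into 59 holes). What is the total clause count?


The PHP encoding has two parts:
1) At-least-one-hole clauses: 60 (one per pigeon, each with 59 literals).
2) At-most-one-pigeon-per-hole clauses: 59 holes * C(60,2) = 59 * 1770 = 104430.
Total clauses = 60 + 104430 = 104490.

104490


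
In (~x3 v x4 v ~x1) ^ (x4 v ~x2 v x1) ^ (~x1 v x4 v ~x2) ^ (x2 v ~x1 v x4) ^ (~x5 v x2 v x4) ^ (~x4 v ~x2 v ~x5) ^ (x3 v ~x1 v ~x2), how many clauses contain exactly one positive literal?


A definite clause has exactly one positive literal.
Clause 1: 1 positive -> definite
Clause 2: 2 positive -> not definite
Clause 3: 1 positive -> definite
Clause 4: 2 positive -> not definite
Clause 5: 2 positive -> not definite
Clause 6: 0 positive -> not definite
Clause 7: 1 positive -> definite
Definite clause count = 3.

3


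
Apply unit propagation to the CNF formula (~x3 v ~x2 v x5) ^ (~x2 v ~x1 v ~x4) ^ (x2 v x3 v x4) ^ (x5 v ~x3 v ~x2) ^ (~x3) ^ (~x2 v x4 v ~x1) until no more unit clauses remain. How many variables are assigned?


Unit propagation repeatedly assigns the literal in any unit clause, then simplifies.
Assignments in order: x3 = F.
No further unit clauses remain.
Total variables assigned = 1.

1


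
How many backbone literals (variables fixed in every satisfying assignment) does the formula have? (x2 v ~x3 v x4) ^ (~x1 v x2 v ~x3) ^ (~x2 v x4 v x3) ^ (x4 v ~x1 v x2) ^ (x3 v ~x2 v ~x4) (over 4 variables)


Find all satisfying assignments: 8 model(s).
Check which variables have the same value in every model.
No variable is fixed across all models.
Backbone size = 0.

0


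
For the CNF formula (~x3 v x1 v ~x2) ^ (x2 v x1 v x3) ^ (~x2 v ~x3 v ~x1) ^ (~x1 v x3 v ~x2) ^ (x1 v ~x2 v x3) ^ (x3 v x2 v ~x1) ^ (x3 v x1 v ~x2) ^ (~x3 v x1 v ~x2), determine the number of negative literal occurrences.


Scan each clause for negated literals.
Clause 1: 2 negative; Clause 2: 0 negative; Clause 3: 3 negative; Clause 4: 2 negative; Clause 5: 1 negative; Clause 6: 1 negative; Clause 7: 1 negative; Clause 8: 2 negative.
Total negative literal occurrences = 12.

12


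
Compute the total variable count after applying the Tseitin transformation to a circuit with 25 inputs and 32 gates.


The Tseitin transformation introduces one auxiliary variable per gate.
Total variables = inputs + gates = 25 + 32 = 57.

57


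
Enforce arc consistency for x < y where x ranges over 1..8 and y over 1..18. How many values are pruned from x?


For the constraint x < y, x needs a supporting value in y's domain.
x can be at most 17 (one less than y's maximum).
Valid x values from domain: 8 out of 8.
Pruned = 8 - 8 = 0.

0


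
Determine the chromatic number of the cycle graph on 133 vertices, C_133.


An odd cycle cannot be 2-colored: alternating two colors around the cycle returns to the start with a conflict.
Since 133 is odd, three colors are required (and three suffice).
Chromatic number = 3.

3


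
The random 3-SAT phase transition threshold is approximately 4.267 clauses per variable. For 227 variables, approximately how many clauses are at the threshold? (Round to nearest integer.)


The 3-SAT phase transition occurs at approximately 4.267 clauses per variable.
m = 4.267 * 227 = 968.609.
Rounded to nearest integer: 969.

969


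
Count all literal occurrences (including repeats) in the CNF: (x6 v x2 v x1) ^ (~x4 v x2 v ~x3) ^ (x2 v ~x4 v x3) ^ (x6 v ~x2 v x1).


Clause lengths: 3, 3, 3, 3.
Sum = 3 + 3 + 3 + 3 = 12.

12


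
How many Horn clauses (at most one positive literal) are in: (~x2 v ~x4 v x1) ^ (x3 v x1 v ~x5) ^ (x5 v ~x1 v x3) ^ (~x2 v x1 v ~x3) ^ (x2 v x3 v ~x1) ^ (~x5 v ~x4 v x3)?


A Horn clause has at most one positive literal.
Clause 1: 1 positive lit(s) -> Horn
Clause 2: 2 positive lit(s) -> not Horn
Clause 3: 2 positive lit(s) -> not Horn
Clause 4: 1 positive lit(s) -> Horn
Clause 5: 2 positive lit(s) -> not Horn
Clause 6: 1 positive lit(s) -> Horn
Total Horn clauses = 3.

3


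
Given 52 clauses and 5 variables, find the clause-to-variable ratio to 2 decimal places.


Clause-to-variable ratio = clauses / variables.
52 / 5 = 10.4.

10.4


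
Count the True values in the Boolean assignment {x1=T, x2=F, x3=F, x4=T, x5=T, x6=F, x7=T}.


The weight is the number of variables assigned True.
True variables: x1, x4, x5, x7.
Weight = 4.

4


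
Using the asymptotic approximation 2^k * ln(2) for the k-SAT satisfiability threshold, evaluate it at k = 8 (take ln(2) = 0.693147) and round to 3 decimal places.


Using the asymptotic formula: threshold ~ 2^k * ln(2).
2^8 = 256.
256 * 0.693147 = 177.446.

177.446


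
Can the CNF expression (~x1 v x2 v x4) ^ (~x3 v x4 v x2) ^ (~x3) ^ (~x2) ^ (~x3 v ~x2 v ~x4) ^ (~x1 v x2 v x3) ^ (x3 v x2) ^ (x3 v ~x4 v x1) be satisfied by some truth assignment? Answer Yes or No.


Check all 16 possible truth assignments.
Number of satisfying assignments found: 0.
The formula is unsatisfiable.

No


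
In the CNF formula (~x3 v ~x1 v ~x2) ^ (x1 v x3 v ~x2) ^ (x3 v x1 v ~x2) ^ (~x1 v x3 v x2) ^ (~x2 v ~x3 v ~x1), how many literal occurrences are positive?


Scan each clause for unnegated literals.
Clause 1: 0 positive; Clause 2: 2 positive; Clause 3: 2 positive; Clause 4: 2 positive; Clause 5: 0 positive.
Total positive literal occurrences = 6.

6


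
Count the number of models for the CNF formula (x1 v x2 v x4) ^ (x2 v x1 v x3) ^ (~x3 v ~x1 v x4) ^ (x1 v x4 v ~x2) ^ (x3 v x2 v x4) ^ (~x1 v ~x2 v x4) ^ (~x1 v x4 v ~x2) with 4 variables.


Enumerate all 16 truth assignments over 4 variables.
Test each against every clause.
Satisfying assignments found: 7.

7


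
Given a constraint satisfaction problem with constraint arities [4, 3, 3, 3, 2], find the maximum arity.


The arities are: 4, 3, 3, 3, 2.
Scan for the maximum value.
Maximum arity = 4.

4


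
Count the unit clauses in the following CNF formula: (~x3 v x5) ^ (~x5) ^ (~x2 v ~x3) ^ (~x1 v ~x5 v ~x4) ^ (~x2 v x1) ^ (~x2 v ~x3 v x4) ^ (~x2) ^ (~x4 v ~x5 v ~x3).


A unit clause contains exactly one literal.
Unit clauses found: (~x5), (~x2).
Count = 2.

2


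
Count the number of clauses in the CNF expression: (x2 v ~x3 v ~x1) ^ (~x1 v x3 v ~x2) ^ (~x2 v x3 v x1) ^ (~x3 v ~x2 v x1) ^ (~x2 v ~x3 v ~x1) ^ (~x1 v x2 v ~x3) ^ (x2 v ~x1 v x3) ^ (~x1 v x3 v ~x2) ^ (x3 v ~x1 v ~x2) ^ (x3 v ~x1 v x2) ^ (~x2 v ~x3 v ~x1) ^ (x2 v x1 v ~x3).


Each group enclosed in parentheses joined by ^ is one clause.
Counting the conjuncts: 12 clauses.

12


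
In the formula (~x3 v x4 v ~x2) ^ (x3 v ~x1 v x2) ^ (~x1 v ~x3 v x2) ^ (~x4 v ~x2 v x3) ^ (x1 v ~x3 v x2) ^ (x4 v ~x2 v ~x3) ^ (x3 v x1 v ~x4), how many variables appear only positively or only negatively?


A pure literal appears in only one polarity across all clauses.
No pure literals found.
Count = 0.

0


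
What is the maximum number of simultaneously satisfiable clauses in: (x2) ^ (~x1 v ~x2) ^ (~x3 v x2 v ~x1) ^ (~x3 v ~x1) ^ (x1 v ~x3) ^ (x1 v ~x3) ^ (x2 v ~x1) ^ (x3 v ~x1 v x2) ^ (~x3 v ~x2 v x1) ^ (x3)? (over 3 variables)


Enumerate all 8 truth assignments.
For each, count how many of the 10 clauses are satisfied.
The formula is not fully satisfiable, so the maximum is below 10.
Maximum simultaneously satisfiable clauses = 9.

9


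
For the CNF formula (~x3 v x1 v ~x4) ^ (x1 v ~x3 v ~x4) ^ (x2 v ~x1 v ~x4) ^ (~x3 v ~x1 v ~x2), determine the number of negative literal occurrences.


Scan each clause for negated literals.
Clause 1: 2 negative; Clause 2: 2 negative; Clause 3: 2 negative; Clause 4: 3 negative.
Total negative literal occurrences = 9.

9


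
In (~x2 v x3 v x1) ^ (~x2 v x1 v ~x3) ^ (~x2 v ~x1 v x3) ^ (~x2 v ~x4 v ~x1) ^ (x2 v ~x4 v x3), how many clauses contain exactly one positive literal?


A definite clause has exactly one positive literal.
Clause 1: 2 positive -> not definite
Clause 2: 1 positive -> definite
Clause 3: 1 positive -> definite
Clause 4: 0 positive -> not definite
Clause 5: 2 positive -> not definite
Definite clause count = 2.

2


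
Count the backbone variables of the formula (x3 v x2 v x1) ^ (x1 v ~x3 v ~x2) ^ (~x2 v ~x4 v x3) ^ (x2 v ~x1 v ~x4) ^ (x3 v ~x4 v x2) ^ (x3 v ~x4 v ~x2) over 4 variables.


Find all satisfying assignments: 8 model(s).
Check which variables have the same value in every model.
No variable is fixed across all models.
Backbone size = 0.

0


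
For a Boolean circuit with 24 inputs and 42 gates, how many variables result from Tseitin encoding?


The Tseitin transformation introduces one auxiliary variable per gate.
Total variables = inputs + gates = 24 + 42 = 66.

66


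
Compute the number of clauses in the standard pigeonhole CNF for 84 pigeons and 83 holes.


The PHP encoding has two parts:
1) At-least-one-hole clauses: 84 (one per pigeon, each with 83 literals).
2) At-most-one-pigeon-per-hole clauses: 83 holes * C(84,2) = 83 * 3486 = 289338.
Total clauses = 84 + 289338 = 289422.

289422


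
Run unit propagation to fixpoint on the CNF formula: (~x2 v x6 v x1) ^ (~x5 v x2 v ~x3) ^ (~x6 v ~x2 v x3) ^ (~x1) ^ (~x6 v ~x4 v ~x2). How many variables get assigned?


Unit propagation repeatedly assigns the literal in any unit clause, then simplifies.
Assignments in order: x1 = F.
No further unit clauses remain.
Total variables assigned = 1.

1


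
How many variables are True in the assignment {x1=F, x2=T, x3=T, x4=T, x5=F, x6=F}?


The weight is the number of variables assigned True.
True variables: x2, x3, x4.
Weight = 3.

3


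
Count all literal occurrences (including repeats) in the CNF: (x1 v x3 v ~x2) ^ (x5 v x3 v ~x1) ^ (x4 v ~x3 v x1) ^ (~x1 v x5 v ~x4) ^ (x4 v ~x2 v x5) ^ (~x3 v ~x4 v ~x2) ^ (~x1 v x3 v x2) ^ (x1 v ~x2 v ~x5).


Clause lengths: 3, 3, 3, 3, 3, 3, 3, 3.
Sum = 3 + 3 + 3 + 3 + 3 + 3 + 3 + 3 = 24.

24


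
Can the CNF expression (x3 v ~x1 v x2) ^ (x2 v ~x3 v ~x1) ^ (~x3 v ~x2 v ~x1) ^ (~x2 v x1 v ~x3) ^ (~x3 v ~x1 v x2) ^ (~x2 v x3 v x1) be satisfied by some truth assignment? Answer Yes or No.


Check all 8 possible truth assignments.
Number of satisfying assignments found: 3.
The formula is satisfiable.

Yes


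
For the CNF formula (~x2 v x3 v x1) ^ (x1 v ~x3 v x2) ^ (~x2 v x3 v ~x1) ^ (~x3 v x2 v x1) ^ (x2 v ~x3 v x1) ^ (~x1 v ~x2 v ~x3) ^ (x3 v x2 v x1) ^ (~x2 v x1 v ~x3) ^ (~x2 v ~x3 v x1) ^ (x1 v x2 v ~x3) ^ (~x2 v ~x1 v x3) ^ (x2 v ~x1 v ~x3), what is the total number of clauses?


Each group enclosed in parentheses joined by ^ is one clause.
Counting the conjuncts: 12 clauses.

12


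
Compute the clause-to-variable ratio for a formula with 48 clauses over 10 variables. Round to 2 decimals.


Clause-to-variable ratio = clauses / variables.
48 / 10 = 4.8.

4.8


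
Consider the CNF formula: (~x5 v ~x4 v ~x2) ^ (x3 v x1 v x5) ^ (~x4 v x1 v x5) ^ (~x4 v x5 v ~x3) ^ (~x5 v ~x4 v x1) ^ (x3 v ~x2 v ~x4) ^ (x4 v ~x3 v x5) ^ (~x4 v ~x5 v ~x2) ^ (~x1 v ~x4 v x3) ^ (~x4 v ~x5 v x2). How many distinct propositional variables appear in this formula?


Identify each distinct variable in the formula.
Variables found: x1, x2, x3, x4, x5.
Total distinct variables = 5.

5


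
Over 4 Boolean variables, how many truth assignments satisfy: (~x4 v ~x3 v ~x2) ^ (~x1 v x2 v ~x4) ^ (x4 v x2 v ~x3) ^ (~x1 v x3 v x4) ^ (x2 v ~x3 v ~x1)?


Enumerate all 16 truth assignments over 4 variables.
Test each against every clause.
Satisfying assignments found: 8.

8


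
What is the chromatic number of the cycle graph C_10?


A cycle on an even number of vertices is bipartite: alternate two colors around the cycle.
Since 10 is even, two colors suffice, and at least two are needed because the graph has edges.
Chromatic number = 2.

2


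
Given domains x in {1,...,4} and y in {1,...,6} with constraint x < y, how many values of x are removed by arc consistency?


For the constraint x < y, x needs a supporting value in y's domain.
x can be at most 5 (one less than y's maximum).
Valid x values from domain: 4 out of 4.
Pruned = 4 - 4 = 0.

0


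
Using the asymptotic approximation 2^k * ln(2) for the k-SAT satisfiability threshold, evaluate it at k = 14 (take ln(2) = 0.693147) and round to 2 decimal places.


Using the asymptotic formula: threshold ~ 2^k * ln(2).
2^14 = 16384.
16384 * 0.693147 = 11356.52.

11356.52


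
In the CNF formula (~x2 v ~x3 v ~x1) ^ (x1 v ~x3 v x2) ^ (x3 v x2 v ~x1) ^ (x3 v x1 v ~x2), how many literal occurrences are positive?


Scan each clause for unnegated literals.
Clause 1: 0 positive; Clause 2: 2 positive; Clause 3: 2 positive; Clause 4: 2 positive.
Total positive literal occurrences = 6.

6


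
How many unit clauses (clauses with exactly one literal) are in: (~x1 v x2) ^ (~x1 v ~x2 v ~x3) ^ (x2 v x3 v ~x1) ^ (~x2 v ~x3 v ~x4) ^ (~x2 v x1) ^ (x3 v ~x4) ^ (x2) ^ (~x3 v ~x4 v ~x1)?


A unit clause contains exactly one literal.
Unit clauses found: (x2).
Count = 1.

1


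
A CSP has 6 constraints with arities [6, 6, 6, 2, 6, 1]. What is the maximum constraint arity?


The arities are: 6, 6, 6, 2, 6, 1.
Scan for the maximum value.
Maximum arity = 6.

6


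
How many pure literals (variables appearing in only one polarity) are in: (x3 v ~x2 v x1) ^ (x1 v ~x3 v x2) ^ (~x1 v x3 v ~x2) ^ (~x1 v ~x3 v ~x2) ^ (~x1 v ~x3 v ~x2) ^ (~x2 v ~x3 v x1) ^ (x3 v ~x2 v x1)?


A pure literal appears in only one polarity across all clauses.
No pure literals found.
Count = 0.

0


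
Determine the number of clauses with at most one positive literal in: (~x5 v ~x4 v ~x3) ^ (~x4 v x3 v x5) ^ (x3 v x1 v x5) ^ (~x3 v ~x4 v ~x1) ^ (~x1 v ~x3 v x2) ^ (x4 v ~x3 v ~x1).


A Horn clause has at most one positive literal.
Clause 1: 0 positive lit(s) -> Horn
Clause 2: 2 positive lit(s) -> not Horn
Clause 3: 3 positive lit(s) -> not Horn
Clause 4: 0 positive lit(s) -> Horn
Clause 5: 1 positive lit(s) -> Horn
Clause 6: 1 positive lit(s) -> Horn
Total Horn clauses = 4.

4


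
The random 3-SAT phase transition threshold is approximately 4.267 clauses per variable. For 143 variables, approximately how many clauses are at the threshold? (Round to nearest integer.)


The 3-SAT phase transition occurs at approximately 4.267 clauses per variable.
m = 4.267 * 143 = 610.181.
Rounded to nearest integer: 610.

610


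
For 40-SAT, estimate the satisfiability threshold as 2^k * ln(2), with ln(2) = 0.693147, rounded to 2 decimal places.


Using the asymptotic formula: threshold ~ 2^k * ln(2).
2^40 = 1099511627776.
1099511627776 * 0.693147 = 762123186258.05.

762123186258.05


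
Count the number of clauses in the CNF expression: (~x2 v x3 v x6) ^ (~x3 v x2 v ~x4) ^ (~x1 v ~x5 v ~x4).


Each group enclosed in parentheses joined by ^ is one clause.
Counting the conjuncts: 3 clauses.

3


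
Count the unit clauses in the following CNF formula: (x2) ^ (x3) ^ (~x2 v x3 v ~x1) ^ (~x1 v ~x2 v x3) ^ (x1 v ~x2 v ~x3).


A unit clause contains exactly one literal.
Unit clauses found: (x2), (x3).
Count = 2.

2


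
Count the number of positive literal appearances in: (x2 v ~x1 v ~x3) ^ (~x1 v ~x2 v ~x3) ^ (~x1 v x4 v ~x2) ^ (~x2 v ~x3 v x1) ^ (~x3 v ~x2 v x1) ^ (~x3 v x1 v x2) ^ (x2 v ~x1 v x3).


Scan each clause for unnegated literals.
Clause 1: 1 positive; Clause 2: 0 positive; Clause 3: 1 positive; Clause 4: 1 positive; Clause 5: 1 positive; Clause 6: 2 positive; Clause 7: 2 positive.
Total positive literal occurrences = 8.

8


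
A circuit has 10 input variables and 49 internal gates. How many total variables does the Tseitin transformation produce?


The Tseitin transformation introduces one auxiliary variable per gate.
Total variables = inputs + gates = 10 + 49 = 59.

59


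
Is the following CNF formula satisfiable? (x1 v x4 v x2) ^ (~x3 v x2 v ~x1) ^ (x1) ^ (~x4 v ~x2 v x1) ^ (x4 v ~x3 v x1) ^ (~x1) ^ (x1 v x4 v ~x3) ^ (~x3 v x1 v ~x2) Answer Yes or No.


Check all 16 possible truth assignments.
Number of satisfying assignments found: 0.
The formula is unsatisfiable.

No


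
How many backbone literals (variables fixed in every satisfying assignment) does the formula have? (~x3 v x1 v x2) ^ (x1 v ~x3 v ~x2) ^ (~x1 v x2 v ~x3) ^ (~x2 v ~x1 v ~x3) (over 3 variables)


Find all satisfying assignments: 4 model(s).
Check which variables have the same value in every model.
Fixed variables: x3=F.
Backbone size = 1.

1


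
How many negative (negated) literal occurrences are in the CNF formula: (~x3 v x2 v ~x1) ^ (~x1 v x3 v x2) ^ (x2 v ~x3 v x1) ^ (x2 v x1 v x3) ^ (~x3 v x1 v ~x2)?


Scan each clause for negated literals.
Clause 1: 2 negative; Clause 2: 1 negative; Clause 3: 1 negative; Clause 4: 0 negative; Clause 5: 2 negative.
Total negative literal occurrences = 6.

6


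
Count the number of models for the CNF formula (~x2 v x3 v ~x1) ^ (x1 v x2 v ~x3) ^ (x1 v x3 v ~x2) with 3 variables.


Enumerate all 8 truth assignments over 3 variables.
Test each against every clause.
Satisfying assignments found: 5.

5


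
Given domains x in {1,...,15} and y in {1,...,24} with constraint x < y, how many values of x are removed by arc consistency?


For the constraint x < y, x needs a supporting value in y's domain.
x can be at most 23 (one less than y's maximum).
Valid x values from domain: 15 out of 15.
Pruned = 15 - 15 = 0.

0


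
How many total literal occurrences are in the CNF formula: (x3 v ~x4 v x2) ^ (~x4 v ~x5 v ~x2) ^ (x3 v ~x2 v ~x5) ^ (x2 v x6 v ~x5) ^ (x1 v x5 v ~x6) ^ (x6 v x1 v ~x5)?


Clause lengths: 3, 3, 3, 3, 3, 3.
Sum = 3 + 3 + 3 + 3 + 3 + 3 = 18.

18


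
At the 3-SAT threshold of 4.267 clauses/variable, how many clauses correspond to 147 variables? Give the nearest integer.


The 3-SAT phase transition occurs at approximately 4.267 clauses per variable.
m = 4.267 * 147 = 627.249.
Rounded to nearest integer: 627.

627


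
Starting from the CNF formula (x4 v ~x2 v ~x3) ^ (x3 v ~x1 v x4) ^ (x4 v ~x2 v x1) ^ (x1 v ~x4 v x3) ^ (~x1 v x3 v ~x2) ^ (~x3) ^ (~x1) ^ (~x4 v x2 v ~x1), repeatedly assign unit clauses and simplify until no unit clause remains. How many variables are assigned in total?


Unit propagation repeatedly assigns the literal in any unit clause, then simplifies.
Assignments in order: x3 = F, x1 = F, x4 = F, x2 = F.
No further unit clauses remain.
Total variables assigned = 4.

4


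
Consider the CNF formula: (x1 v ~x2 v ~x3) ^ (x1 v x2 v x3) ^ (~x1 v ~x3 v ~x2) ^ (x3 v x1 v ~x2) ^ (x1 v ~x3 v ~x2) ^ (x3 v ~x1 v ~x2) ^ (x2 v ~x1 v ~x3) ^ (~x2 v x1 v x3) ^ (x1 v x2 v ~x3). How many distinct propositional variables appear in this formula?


Identify each distinct variable in the formula.
Variables found: x1, x2, x3.
Total distinct variables = 3.

3


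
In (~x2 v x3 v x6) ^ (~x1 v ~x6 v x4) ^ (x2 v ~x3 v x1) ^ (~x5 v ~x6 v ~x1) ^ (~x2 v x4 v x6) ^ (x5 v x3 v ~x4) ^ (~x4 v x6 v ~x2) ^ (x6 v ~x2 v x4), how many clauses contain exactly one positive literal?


A definite clause has exactly one positive literal.
Clause 1: 2 positive -> not definite
Clause 2: 1 positive -> definite
Clause 3: 2 positive -> not definite
Clause 4: 0 positive -> not definite
Clause 5: 2 positive -> not definite
Clause 6: 2 positive -> not definite
Clause 7: 1 positive -> definite
Clause 8: 2 positive -> not definite
Definite clause count = 2.

2


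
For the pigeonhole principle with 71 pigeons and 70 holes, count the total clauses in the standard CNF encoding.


The PHP encoding has two parts:
1) At-least-one-hole clauses: 71 (one per pigeon, each with 70 literals).
2) At-most-one-pigeon-per-hole clauses: 70 holes * C(71,2) = 70 * 2485 = 173950.
Total clauses = 71 + 173950 = 174021.

174021


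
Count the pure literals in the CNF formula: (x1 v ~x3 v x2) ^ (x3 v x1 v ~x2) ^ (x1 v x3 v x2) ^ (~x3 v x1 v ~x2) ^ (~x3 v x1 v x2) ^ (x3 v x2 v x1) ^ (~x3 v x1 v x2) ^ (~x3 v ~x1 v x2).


A pure literal appears in only one polarity across all clauses.
No pure literals found.
Count = 0.

0


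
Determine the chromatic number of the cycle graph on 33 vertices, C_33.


An odd cycle cannot be 2-colored: alternating two colors around the cycle returns to the start with a conflict.
Since 33 is odd, three colors are required (and three suffice).
Chromatic number = 3.

3


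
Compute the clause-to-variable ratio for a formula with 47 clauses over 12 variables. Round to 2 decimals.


Clause-to-variable ratio = clauses / variables.
47 / 12 = 3.92.

3.92


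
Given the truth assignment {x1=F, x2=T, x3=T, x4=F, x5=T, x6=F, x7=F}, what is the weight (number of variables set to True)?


The weight is the number of variables assigned True.
True variables: x2, x3, x5.
Weight = 3.

3
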